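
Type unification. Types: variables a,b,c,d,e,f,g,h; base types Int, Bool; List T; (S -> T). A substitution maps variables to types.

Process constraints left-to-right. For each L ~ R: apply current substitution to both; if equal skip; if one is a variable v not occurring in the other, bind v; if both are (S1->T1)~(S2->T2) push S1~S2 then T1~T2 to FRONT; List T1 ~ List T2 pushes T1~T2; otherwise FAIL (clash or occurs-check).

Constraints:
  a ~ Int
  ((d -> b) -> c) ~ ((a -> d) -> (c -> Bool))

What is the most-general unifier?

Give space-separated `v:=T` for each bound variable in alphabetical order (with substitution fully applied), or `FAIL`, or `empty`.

step 1: unify a ~ Int  [subst: {-} | 1 pending]
  bind a := Int
step 2: unify ((d -> b) -> c) ~ ((Int -> d) -> (c -> Bool))  [subst: {a:=Int} | 0 pending]
  -> decompose arrow: push (d -> b)~(Int -> d), c~(c -> Bool)
step 3: unify (d -> b) ~ (Int -> d)  [subst: {a:=Int} | 1 pending]
  -> decompose arrow: push d~Int, b~d
step 4: unify d ~ Int  [subst: {a:=Int} | 2 pending]
  bind d := Int
step 5: unify b ~ Int  [subst: {a:=Int, d:=Int} | 1 pending]
  bind b := Int
step 6: unify c ~ (c -> Bool)  [subst: {a:=Int, d:=Int, b:=Int} | 0 pending]
  occurs-check fail: c in (c -> Bool)

Answer: FAIL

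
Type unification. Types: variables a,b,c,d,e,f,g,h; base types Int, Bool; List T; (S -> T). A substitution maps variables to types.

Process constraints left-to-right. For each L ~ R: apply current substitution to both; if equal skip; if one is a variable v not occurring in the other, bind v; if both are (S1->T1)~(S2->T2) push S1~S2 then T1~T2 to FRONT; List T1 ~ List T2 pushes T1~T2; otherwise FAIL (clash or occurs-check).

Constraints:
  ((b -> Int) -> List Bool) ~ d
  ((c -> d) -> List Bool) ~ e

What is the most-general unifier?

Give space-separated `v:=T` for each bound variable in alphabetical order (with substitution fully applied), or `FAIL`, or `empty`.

Answer: d:=((b -> Int) -> List Bool) e:=((c -> ((b -> Int) -> List Bool)) -> List Bool)

Derivation:
step 1: unify ((b -> Int) -> List Bool) ~ d  [subst: {-} | 1 pending]
  bind d := ((b -> Int) -> List Bool)
step 2: unify ((c -> ((b -> Int) -> List Bool)) -> List Bool) ~ e  [subst: {d:=((b -> Int) -> List Bool)} | 0 pending]
  bind e := ((c -> ((b -> Int) -> List Bool)) -> List Bool)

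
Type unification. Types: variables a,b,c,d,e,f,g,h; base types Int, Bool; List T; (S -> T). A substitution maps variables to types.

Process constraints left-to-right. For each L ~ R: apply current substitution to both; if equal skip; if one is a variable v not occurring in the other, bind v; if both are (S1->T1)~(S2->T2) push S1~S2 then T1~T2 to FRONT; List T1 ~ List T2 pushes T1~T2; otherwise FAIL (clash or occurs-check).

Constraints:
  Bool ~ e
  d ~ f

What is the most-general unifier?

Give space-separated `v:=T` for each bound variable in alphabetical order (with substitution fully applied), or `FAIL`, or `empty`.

step 1: unify Bool ~ e  [subst: {-} | 1 pending]
  bind e := Bool
step 2: unify d ~ f  [subst: {e:=Bool} | 0 pending]
  bind d := f

Answer: d:=f e:=Bool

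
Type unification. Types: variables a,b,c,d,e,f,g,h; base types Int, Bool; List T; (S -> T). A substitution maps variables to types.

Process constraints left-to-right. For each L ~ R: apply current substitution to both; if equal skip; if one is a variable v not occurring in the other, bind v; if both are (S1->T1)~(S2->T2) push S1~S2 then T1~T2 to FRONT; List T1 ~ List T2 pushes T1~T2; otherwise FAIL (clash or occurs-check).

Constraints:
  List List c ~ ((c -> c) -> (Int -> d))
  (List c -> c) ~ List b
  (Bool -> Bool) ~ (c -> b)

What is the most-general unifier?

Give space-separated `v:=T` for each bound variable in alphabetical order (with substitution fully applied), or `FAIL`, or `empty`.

Answer: FAIL

Derivation:
step 1: unify List List c ~ ((c -> c) -> (Int -> d))  [subst: {-} | 2 pending]
  clash: List List c vs ((c -> c) -> (Int -> d))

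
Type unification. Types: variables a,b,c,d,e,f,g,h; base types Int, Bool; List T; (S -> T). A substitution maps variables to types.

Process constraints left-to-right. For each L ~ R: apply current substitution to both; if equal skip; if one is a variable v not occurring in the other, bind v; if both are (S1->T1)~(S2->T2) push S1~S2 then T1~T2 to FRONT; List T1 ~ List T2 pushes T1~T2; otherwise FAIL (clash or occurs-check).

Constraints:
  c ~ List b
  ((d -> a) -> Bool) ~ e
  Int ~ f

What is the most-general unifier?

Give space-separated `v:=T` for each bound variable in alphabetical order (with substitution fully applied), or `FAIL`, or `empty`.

step 1: unify c ~ List b  [subst: {-} | 2 pending]
  bind c := List b
step 2: unify ((d -> a) -> Bool) ~ e  [subst: {c:=List b} | 1 pending]
  bind e := ((d -> a) -> Bool)
step 3: unify Int ~ f  [subst: {c:=List b, e:=((d -> a) -> Bool)} | 0 pending]
  bind f := Int

Answer: c:=List b e:=((d -> a) -> Bool) f:=Int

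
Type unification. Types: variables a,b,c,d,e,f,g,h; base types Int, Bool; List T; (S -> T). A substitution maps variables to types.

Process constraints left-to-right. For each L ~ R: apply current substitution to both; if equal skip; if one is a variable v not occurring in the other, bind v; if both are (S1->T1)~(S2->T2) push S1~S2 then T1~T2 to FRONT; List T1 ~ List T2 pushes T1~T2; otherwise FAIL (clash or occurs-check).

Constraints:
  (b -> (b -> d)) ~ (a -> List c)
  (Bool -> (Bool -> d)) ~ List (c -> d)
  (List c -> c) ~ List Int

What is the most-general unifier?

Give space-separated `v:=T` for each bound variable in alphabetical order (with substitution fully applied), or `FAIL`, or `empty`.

step 1: unify (b -> (b -> d)) ~ (a -> List c)  [subst: {-} | 2 pending]
  -> decompose arrow: push b~a, (b -> d)~List c
step 2: unify b ~ a  [subst: {-} | 3 pending]
  bind b := a
step 3: unify (a -> d) ~ List c  [subst: {b:=a} | 2 pending]
  clash: (a -> d) vs List c

Answer: FAIL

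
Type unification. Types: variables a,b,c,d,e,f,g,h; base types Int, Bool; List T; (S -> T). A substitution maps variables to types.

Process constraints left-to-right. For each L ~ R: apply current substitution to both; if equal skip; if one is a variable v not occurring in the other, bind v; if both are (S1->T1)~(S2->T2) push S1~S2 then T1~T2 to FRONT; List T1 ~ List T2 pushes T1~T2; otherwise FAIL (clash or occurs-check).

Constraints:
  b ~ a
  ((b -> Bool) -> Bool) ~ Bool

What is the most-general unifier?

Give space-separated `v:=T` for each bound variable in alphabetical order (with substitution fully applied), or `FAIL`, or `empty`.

Answer: FAIL

Derivation:
step 1: unify b ~ a  [subst: {-} | 1 pending]
  bind b := a
step 2: unify ((a -> Bool) -> Bool) ~ Bool  [subst: {b:=a} | 0 pending]
  clash: ((a -> Bool) -> Bool) vs Bool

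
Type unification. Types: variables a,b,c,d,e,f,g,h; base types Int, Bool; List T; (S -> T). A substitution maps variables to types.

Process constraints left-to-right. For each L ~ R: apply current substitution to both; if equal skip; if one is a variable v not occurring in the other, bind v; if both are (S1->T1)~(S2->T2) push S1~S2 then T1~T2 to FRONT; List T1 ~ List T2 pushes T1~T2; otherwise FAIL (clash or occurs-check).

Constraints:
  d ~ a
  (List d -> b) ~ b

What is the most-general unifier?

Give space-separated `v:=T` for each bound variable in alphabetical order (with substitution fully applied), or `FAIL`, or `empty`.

step 1: unify d ~ a  [subst: {-} | 1 pending]
  bind d := a
step 2: unify (List a -> b) ~ b  [subst: {d:=a} | 0 pending]
  occurs-check fail

Answer: FAIL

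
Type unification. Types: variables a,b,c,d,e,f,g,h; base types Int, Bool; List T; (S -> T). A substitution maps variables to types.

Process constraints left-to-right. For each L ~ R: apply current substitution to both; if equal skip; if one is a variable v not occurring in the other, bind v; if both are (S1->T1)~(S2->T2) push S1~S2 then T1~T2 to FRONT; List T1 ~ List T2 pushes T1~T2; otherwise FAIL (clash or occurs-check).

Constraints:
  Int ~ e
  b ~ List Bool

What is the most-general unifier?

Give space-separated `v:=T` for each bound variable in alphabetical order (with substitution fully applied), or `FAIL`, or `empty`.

Answer: b:=List Bool e:=Int

Derivation:
step 1: unify Int ~ e  [subst: {-} | 1 pending]
  bind e := Int
step 2: unify b ~ List Bool  [subst: {e:=Int} | 0 pending]
  bind b := List Bool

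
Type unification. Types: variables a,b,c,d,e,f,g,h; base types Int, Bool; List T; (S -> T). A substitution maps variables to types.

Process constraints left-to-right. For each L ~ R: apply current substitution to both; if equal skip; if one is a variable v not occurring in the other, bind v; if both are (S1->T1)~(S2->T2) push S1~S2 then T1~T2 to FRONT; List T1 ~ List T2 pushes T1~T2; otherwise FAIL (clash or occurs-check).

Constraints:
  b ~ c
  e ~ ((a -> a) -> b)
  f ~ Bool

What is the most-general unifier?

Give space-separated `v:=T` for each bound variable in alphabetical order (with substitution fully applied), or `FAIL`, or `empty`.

Answer: b:=c e:=((a -> a) -> c) f:=Bool

Derivation:
step 1: unify b ~ c  [subst: {-} | 2 pending]
  bind b := c
step 2: unify e ~ ((a -> a) -> c)  [subst: {b:=c} | 1 pending]
  bind e := ((a -> a) -> c)
step 3: unify f ~ Bool  [subst: {b:=c, e:=((a -> a) -> c)} | 0 pending]
  bind f := Bool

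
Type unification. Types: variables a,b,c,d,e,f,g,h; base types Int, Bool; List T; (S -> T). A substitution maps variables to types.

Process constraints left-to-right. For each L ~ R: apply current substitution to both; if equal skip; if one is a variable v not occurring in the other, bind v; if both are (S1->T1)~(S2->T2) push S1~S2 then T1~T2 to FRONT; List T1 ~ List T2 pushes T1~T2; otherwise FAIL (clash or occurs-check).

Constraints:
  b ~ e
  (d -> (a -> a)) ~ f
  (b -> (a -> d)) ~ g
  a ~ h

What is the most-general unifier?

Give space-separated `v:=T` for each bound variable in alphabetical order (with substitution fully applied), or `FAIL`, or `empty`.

Answer: a:=h b:=e f:=(d -> (h -> h)) g:=(e -> (h -> d))

Derivation:
step 1: unify b ~ e  [subst: {-} | 3 pending]
  bind b := e
step 2: unify (d -> (a -> a)) ~ f  [subst: {b:=e} | 2 pending]
  bind f := (d -> (a -> a))
step 3: unify (e -> (a -> d)) ~ g  [subst: {b:=e, f:=(d -> (a -> a))} | 1 pending]
  bind g := (e -> (a -> d))
step 4: unify a ~ h  [subst: {b:=e, f:=(d -> (a -> a)), g:=(e -> (a -> d))} | 0 pending]
  bind a := h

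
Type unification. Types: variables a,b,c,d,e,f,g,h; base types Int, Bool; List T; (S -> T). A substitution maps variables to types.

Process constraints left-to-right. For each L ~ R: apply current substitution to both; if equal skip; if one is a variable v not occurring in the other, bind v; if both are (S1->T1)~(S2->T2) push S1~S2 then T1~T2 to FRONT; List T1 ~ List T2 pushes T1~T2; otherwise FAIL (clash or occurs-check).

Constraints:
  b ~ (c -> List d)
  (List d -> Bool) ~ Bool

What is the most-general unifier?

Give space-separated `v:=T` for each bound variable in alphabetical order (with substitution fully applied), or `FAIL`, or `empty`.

step 1: unify b ~ (c -> List d)  [subst: {-} | 1 pending]
  bind b := (c -> List d)
step 2: unify (List d -> Bool) ~ Bool  [subst: {b:=(c -> List d)} | 0 pending]
  clash: (List d -> Bool) vs Bool

Answer: FAIL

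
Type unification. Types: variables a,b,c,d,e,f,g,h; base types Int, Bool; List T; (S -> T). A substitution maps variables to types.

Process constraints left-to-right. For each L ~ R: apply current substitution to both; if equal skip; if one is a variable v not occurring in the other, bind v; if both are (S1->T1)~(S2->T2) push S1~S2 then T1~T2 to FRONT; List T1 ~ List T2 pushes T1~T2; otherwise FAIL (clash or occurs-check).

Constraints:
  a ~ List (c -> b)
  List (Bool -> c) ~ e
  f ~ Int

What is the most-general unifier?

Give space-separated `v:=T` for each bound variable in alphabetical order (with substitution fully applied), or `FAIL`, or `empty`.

Answer: a:=List (c -> b) e:=List (Bool -> c) f:=Int

Derivation:
step 1: unify a ~ List (c -> b)  [subst: {-} | 2 pending]
  bind a := List (c -> b)
step 2: unify List (Bool -> c) ~ e  [subst: {a:=List (c -> b)} | 1 pending]
  bind e := List (Bool -> c)
step 3: unify f ~ Int  [subst: {a:=List (c -> b), e:=List (Bool -> c)} | 0 pending]
  bind f := Int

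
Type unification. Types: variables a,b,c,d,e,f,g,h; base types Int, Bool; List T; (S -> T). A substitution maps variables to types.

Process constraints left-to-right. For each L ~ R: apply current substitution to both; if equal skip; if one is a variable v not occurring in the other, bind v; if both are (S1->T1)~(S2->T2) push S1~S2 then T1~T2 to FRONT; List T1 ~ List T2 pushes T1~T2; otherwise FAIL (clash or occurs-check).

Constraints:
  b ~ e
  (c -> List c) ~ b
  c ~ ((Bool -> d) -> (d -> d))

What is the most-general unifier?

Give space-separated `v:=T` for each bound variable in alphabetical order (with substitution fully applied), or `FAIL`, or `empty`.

step 1: unify b ~ e  [subst: {-} | 2 pending]
  bind b := e
step 2: unify (c -> List c) ~ e  [subst: {b:=e} | 1 pending]
  bind e := (c -> List c)
step 3: unify c ~ ((Bool -> d) -> (d -> d))  [subst: {b:=e, e:=(c -> List c)} | 0 pending]
  bind c := ((Bool -> d) -> (d -> d))

Answer: b:=(((Bool -> d) -> (d -> d)) -> List ((Bool -> d) -> (d -> d))) c:=((Bool -> d) -> (d -> d)) e:=(((Bool -> d) -> (d -> d)) -> List ((Bool -> d) -> (d -> d)))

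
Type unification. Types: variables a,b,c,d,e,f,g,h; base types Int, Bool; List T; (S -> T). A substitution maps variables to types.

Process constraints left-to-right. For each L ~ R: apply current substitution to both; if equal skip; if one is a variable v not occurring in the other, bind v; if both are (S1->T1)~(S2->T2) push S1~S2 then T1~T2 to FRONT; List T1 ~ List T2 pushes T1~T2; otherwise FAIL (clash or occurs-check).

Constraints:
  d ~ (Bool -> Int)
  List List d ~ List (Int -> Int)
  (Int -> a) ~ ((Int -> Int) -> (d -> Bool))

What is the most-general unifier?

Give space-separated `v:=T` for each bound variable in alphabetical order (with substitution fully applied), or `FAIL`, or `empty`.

Answer: FAIL

Derivation:
step 1: unify d ~ (Bool -> Int)  [subst: {-} | 2 pending]
  bind d := (Bool -> Int)
step 2: unify List List (Bool -> Int) ~ List (Int -> Int)  [subst: {d:=(Bool -> Int)} | 1 pending]
  -> decompose List: push List (Bool -> Int)~(Int -> Int)
step 3: unify List (Bool -> Int) ~ (Int -> Int)  [subst: {d:=(Bool -> Int)} | 1 pending]
  clash: List (Bool -> Int) vs (Int -> Int)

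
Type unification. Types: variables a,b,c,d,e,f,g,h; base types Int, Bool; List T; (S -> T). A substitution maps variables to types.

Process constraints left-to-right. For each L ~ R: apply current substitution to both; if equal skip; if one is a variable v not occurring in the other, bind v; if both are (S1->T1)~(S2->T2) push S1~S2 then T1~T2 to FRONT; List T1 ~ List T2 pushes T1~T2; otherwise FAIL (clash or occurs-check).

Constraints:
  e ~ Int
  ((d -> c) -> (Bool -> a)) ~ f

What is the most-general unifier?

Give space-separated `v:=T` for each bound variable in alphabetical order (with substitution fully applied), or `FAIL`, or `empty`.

step 1: unify e ~ Int  [subst: {-} | 1 pending]
  bind e := Int
step 2: unify ((d -> c) -> (Bool -> a)) ~ f  [subst: {e:=Int} | 0 pending]
  bind f := ((d -> c) -> (Bool -> a))

Answer: e:=Int f:=((d -> c) -> (Bool -> a))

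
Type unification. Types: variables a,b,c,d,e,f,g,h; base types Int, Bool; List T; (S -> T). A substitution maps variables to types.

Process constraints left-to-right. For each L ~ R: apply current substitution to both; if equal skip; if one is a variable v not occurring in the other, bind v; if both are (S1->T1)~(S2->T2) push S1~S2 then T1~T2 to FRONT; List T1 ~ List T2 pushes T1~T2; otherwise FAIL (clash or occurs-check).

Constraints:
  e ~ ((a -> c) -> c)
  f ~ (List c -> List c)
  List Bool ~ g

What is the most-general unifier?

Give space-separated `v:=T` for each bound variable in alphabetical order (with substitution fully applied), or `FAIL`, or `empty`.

step 1: unify e ~ ((a -> c) -> c)  [subst: {-} | 2 pending]
  bind e := ((a -> c) -> c)
step 2: unify f ~ (List c -> List c)  [subst: {e:=((a -> c) -> c)} | 1 pending]
  bind f := (List c -> List c)
step 3: unify List Bool ~ g  [subst: {e:=((a -> c) -> c), f:=(List c -> List c)} | 0 pending]
  bind g := List Bool

Answer: e:=((a -> c) -> c) f:=(List c -> List c) g:=List Bool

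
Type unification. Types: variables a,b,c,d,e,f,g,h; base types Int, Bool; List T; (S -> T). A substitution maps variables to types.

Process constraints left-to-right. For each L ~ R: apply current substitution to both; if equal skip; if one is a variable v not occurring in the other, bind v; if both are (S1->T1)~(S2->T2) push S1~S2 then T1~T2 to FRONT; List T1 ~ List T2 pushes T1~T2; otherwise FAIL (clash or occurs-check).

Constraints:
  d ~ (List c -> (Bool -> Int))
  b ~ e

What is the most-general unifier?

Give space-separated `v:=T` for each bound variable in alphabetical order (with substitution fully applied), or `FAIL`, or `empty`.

Answer: b:=e d:=(List c -> (Bool -> Int))

Derivation:
step 1: unify d ~ (List c -> (Bool -> Int))  [subst: {-} | 1 pending]
  bind d := (List c -> (Bool -> Int))
step 2: unify b ~ e  [subst: {d:=(List c -> (Bool -> Int))} | 0 pending]
  bind b := e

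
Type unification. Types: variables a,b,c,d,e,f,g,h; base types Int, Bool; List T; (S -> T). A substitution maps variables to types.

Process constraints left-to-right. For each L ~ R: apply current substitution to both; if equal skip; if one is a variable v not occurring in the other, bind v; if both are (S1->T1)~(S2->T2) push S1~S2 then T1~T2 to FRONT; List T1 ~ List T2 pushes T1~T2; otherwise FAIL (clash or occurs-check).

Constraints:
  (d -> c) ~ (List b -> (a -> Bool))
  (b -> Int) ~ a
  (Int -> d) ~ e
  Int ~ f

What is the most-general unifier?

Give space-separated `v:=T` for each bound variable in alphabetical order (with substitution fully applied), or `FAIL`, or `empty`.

step 1: unify (d -> c) ~ (List b -> (a -> Bool))  [subst: {-} | 3 pending]
  -> decompose arrow: push d~List b, c~(a -> Bool)
step 2: unify d ~ List b  [subst: {-} | 4 pending]
  bind d := List b
step 3: unify c ~ (a -> Bool)  [subst: {d:=List b} | 3 pending]
  bind c := (a -> Bool)
step 4: unify (b -> Int) ~ a  [subst: {d:=List b, c:=(a -> Bool)} | 2 pending]
  bind a := (b -> Int)
step 5: unify (Int -> List b) ~ e  [subst: {d:=List b, c:=(a -> Bool), a:=(b -> Int)} | 1 pending]
  bind e := (Int -> List b)
step 6: unify Int ~ f  [subst: {d:=List b, c:=(a -> Bool), a:=(b -> Int), e:=(Int -> List b)} | 0 pending]
  bind f := Int

Answer: a:=(b -> Int) c:=((b -> Int) -> Bool) d:=List b e:=(Int -> List b) f:=Int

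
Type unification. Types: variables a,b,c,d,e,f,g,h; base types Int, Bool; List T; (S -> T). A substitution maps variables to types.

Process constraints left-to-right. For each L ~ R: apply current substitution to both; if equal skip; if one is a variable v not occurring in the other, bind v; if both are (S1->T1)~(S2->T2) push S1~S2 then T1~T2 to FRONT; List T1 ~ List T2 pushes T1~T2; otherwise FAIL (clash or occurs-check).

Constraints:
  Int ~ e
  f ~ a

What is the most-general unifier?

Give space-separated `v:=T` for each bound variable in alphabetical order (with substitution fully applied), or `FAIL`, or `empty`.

Answer: e:=Int f:=a

Derivation:
step 1: unify Int ~ e  [subst: {-} | 1 pending]
  bind e := Int
step 2: unify f ~ a  [subst: {e:=Int} | 0 pending]
  bind f := a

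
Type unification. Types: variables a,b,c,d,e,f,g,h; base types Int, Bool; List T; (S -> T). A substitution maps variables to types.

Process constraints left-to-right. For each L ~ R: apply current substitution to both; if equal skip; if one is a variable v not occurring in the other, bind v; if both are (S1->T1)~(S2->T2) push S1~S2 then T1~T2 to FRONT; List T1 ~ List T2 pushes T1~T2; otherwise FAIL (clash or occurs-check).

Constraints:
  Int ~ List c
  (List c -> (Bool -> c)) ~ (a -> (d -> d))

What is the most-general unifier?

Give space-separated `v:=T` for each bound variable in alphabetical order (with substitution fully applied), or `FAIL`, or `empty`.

Answer: FAIL

Derivation:
step 1: unify Int ~ List c  [subst: {-} | 1 pending]
  clash: Int vs List c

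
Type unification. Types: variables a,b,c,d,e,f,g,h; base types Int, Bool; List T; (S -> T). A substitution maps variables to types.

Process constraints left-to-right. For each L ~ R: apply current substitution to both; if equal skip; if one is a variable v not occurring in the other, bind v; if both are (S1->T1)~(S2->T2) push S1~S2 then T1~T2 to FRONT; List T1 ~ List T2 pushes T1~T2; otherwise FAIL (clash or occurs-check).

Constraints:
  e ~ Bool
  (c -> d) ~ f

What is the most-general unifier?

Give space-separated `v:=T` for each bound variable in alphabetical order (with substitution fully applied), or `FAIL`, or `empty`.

Answer: e:=Bool f:=(c -> d)

Derivation:
step 1: unify e ~ Bool  [subst: {-} | 1 pending]
  bind e := Bool
step 2: unify (c -> d) ~ f  [subst: {e:=Bool} | 0 pending]
  bind f := (c -> d)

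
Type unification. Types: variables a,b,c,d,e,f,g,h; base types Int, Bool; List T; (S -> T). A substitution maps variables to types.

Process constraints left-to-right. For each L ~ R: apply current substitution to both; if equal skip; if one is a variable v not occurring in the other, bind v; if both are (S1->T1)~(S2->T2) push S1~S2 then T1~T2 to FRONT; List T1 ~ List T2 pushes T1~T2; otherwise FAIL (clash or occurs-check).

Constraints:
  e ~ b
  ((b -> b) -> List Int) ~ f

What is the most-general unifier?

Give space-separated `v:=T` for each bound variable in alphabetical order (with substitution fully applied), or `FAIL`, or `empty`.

step 1: unify e ~ b  [subst: {-} | 1 pending]
  bind e := b
step 2: unify ((b -> b) -> List Int) ~ f  [subst: {e:=b} | 0 pending]
  bind f := ((b -> b) -> List Int)

Answer: e:=b f:=((b -> b) -> List Int)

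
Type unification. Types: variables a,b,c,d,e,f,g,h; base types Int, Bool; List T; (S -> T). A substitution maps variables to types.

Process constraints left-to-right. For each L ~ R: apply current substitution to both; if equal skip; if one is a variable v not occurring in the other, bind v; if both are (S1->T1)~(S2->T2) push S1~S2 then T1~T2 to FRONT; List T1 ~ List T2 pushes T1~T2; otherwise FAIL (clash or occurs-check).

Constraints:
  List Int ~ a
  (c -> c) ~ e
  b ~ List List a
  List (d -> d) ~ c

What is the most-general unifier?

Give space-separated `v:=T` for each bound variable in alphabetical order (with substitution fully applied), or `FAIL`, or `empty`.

step 1: unify List Int ~ a  [subst: {-} | 3 pending]
  bind a := List Int
step 2: unify (c -> c) ~ e  [subst: {a:=List Int} | 2 pending]
  bind e := (c -> c)
step 3: unify b ~ List List List Int  [subst: {a:=List Int, e:=(c -> c)} | 1 pending]
  bind b := List List List Int
step 4: unify List (d -> d) ~ c  [subst: {a:=List Int, e:=(c -> c), b:=List List List Int} | 0 pending]
  bind c := List (d -> d)

Answer: a:=List Int b:=List List List Int c:=List (d -> d) e:=(List (d -> d) -> List (d -> d))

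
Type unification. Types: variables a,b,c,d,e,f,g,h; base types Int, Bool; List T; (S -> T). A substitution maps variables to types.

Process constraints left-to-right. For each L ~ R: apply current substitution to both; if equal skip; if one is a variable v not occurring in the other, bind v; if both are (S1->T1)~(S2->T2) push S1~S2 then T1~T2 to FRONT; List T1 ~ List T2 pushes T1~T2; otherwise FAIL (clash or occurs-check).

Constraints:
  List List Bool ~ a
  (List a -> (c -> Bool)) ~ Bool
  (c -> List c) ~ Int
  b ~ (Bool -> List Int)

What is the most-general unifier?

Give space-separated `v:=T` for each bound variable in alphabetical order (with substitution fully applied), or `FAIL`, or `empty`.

Answer: FAIL

Derivation:
step 1: unify List List Bool ~ a  [subst: {-} | 3 pending]
  bind a := List List Bool
step 2: unify (List List List Bool -> (c -> Bool)) ~ Bool  [subst: {a:=List List Bool} | 2 pending]
  clash: (List List List Bool -> (c -> Bool)) vs Bool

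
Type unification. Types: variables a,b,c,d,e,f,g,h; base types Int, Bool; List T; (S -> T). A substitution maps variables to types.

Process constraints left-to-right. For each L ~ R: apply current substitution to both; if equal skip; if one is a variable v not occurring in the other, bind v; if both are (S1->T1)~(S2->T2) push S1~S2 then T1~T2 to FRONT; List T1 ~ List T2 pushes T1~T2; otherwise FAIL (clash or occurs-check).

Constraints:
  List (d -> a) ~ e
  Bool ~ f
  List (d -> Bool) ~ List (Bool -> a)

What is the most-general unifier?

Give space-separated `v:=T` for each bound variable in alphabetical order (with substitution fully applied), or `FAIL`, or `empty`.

Answer: a:=Bool d:=Bool e:=List (Bool -> Bool) f:=Bool

Derivation:
step 1: unify List (d -> a) ~ e  [subst: {-} | 2 pending]
  bind e := List (d -> a)
step 2: unify Bool ~ f  [subst: {e:=List (d -> a)} | 1 pending]
  bind f := Bool
step 3: unify List (d -> Bool) ~ List (Bool -> a)  [subst: {e:=List (d -> a), f:=Bool} | 0 pending]
  -> decompose List: push (d -> Bool)~(Bool -> a)
step 4: unify (d -> Bool) ~ (Bool -> a)  [subst: {e:=List (d -> a), f:=Bool} | 0 pending]
  -> decompose arrow: push d~Bool, Bool~a
step 5: unify d ~ Bool  [subst: {e:=List (d -> a), f:=Bool} | 1 pending]
  bind d := Bool
step 6: unify Bool ~ a  [subst: {e:=List (d -> a), f:=Bool, d:=Bool} | 0 pending]
  bind a := Bool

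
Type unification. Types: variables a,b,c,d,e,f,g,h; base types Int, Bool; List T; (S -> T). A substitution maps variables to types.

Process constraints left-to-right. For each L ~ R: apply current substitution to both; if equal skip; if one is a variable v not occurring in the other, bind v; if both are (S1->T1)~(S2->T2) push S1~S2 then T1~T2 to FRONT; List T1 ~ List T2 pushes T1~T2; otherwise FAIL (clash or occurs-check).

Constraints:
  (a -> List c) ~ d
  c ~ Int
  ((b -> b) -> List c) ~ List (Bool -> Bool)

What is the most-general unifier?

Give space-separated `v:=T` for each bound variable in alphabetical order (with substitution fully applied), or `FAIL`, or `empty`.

Answer: FAIL

Derivation:
step 1: unify (a -> List c) ~ d  [subst: {-} | 2 pending]
  bind d := (a -> List c)
step 2: unify c ~ Int  [subst: {d:=(a -> List c)} | 1 pending]
  bind c := Int
step 3: unify ((b -> b) -> List Int) ~ List (Bool -> Bool)  [subst: {d:=(a -> List c), c:=Int} | 0 pending]
  clash: ((b -> b) -> List Int) vs List (Bool -> Bool)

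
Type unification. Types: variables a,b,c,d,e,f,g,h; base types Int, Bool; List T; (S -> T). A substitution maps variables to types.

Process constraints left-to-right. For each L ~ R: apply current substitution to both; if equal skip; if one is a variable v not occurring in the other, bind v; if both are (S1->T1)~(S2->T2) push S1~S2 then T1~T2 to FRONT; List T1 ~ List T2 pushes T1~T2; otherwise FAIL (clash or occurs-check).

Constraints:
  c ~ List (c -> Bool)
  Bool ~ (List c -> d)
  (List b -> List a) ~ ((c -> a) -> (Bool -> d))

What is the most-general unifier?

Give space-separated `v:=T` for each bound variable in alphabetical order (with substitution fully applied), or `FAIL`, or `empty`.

step 1: unify c ~ List (c -> Bool)  [subst: {-} | 2 pending]
  occurs-check fail: c in List (c -> Bool)

Answer: FAIL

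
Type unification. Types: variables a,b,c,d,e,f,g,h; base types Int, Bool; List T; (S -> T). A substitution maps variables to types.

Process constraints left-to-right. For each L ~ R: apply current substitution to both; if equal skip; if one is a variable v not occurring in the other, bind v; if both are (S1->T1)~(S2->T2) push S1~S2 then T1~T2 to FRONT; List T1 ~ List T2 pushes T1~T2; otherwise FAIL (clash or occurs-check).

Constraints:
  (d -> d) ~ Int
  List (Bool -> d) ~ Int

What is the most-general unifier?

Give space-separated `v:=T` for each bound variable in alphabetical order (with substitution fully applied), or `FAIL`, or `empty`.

step 1: unify (d -> d) ~ Int  [subst: {-} | 1 pending]
  clash: (d -> d) vs Int

Answer: FAIL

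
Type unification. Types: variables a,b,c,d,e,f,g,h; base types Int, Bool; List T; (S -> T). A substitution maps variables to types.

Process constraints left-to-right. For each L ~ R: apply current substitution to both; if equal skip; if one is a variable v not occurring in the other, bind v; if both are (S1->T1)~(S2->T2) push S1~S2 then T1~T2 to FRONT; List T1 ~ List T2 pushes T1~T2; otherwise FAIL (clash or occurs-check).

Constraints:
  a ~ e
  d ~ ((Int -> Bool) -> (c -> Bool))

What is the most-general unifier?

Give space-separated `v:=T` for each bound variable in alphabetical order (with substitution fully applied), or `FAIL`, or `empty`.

step 1: unify a ~ e  [subst: {-} | 1 pending]
  bind a := e
step 2: unify d ~ ((Int -> Bool) -> (c -> Bool))  [subst: {a:=e} | 0 pending]
  bind d := ((Int -> Bool) -> (c -> Bool))

Answer: a:=e d:=((Int -> Bool) -> (c -> Bool))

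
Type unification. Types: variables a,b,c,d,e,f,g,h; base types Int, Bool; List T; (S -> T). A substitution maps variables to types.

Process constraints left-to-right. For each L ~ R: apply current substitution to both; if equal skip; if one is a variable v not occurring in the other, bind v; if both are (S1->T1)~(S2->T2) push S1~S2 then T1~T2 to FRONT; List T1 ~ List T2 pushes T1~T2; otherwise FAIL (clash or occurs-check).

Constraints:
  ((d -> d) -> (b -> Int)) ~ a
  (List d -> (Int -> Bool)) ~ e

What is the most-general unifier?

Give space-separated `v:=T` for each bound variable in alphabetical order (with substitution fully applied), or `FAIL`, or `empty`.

step 1: unify ((d -> d) -> (b -> Int)) ~ a  [subst: {-} | 1 pending]
  bind a := ((d -> d) -> (b -> Int))
step 2: unify (List d -> (Int -> Bool)) ~ e  [subst: {a:=((d -> d) -> (b -> Int))} | 0 pending]
  bind e := (List d -> (Int -> Bool))

Answer: a:=((d -> d) -> (b -> Int)) e:=(List d -> (Int -> Bool))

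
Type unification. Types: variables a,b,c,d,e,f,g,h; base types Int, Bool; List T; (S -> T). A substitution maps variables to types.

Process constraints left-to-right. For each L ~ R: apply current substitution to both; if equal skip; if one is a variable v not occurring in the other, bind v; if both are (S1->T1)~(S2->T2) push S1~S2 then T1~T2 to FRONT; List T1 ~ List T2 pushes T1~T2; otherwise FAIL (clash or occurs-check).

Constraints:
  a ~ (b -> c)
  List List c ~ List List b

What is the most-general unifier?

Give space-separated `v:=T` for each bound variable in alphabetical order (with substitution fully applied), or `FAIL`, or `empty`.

Answer: a:=(b -> b) c:=b

Derivation:
step 1: unify a ~ (b -> c)  [subst: {-} | 1 pending]
  bind a := (b -> c)
step 2: unify List List c ~ List List b  [subst: {a:=(b -> c)} | 0 pending]
  -> decompose List: push List c~List b
step 3: unify List c ~ List b  [subst: {a:=(b -> c)} | 0 pending]
  -> decompose List: push c~b
step 4: unify c ~ b  [subst: {a:=(b -> c)} | 0 pending]
  bind c := b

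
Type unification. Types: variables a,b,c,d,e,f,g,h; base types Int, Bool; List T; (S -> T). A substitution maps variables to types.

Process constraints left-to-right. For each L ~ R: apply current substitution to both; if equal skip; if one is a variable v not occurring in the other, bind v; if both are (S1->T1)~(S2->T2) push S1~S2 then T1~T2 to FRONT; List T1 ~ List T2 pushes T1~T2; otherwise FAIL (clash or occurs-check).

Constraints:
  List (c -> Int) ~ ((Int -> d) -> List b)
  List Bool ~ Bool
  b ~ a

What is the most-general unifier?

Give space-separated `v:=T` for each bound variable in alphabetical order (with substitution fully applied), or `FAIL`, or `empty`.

Answer: FAIL

Derivation:
step 1: unify List (c -> Int) ~ ((Int -> d) -> List b)  [subst: {-} | 2 pending]
  clash: List (c -> Int) vs ((Int -> d) -> List b)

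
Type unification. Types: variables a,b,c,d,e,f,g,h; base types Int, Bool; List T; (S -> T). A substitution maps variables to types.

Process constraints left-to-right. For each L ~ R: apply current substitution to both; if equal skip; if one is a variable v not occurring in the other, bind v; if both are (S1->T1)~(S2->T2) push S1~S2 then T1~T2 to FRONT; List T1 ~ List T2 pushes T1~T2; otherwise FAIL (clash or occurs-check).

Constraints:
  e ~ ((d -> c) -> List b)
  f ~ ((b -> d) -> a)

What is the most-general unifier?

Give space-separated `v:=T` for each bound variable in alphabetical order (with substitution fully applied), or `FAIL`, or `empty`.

Answer: e:=((d -> c) -> List b) f:=((b -> d) -> a)

Derivation:
step 1: unify e ~ ((d -> c) -> List b)  [subst: {-} | 1 pending]
  bind e := ((d -> c) -> List b)
step 2: unify f ~ ((b -> d) -> a)  [subst: {e:=((d -> c) -> List b)} | 0 pending]
  bind f := ((b -> d) -> a)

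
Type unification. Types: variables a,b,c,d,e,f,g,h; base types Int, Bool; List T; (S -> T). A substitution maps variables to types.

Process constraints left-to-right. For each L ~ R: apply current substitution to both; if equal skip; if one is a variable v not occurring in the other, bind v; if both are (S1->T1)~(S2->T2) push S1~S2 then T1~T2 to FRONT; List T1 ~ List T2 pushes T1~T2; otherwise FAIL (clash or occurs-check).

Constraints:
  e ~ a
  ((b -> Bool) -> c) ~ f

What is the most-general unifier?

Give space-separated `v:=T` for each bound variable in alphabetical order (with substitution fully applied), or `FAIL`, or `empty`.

Answer: e:=a f:=((b -> Bool) -> c)

Derivation:
step 1: unify e ~ a  [subst: {-} | 1 pending]
  bind e := a
step 2: unify ((b -> Bool) -> c) ~ f  [subst: {e:=a} | 0 pending]
  bind f := ((b -> Bool) -> c)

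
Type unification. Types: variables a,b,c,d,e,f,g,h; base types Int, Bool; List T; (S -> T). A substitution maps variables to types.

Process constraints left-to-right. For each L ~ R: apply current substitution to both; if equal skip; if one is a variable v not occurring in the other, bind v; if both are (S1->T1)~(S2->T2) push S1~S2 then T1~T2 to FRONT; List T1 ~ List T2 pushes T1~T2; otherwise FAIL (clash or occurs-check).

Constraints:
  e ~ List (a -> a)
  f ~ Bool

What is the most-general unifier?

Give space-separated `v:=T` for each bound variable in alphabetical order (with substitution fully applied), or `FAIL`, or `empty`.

step 1: unify e ~ List (a -> a)  [subst: {-} | 1 pending]
  bind e := List (a -> a)
step 2: unify f ~ Bool  [subst: {e:=List (a -> a)} | 0 pending]
  bind f := Bool

Answer: e:=List (a -> a) f:=Bool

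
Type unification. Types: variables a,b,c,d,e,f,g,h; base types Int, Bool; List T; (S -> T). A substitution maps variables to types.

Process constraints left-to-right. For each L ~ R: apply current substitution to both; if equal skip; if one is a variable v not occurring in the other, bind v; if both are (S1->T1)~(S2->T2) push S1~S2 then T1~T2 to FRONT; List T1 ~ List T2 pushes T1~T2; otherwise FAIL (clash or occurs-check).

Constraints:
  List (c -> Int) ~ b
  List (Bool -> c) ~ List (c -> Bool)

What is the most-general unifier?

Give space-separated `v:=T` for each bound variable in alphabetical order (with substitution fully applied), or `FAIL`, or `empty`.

Answer: b:=List (Bool -> Int) c:=Bool

Derivation:
step 1: unify List (c -> Int) ~ b  [subst: {-} | 1 pending]
  bind b := List (c -> Int)
step 2: unify List (Bool -> c) ~ List (c -> Bool)  [subst: {b:=List (c -> Int)} | 0 pending]
  -> decompose List: push (Bool -> c)~(c -> Bool)
step 3: unify (Bool -> c) ~ (c -> Bool)  [subst: {b:=List (c -> Int)} | 0 pending]
  -> decompose arrow: push Bool~c, c~Bool
step 4: unify Bool ~ c  [subst: {b:=List (c -> Int)} | 1 pending]
  bind c := Bool
step 5: unify Bool ~ Bool  [subst: {b:=List (c -> Int), c:=Bool} | 0 pending]
  -> identical, skip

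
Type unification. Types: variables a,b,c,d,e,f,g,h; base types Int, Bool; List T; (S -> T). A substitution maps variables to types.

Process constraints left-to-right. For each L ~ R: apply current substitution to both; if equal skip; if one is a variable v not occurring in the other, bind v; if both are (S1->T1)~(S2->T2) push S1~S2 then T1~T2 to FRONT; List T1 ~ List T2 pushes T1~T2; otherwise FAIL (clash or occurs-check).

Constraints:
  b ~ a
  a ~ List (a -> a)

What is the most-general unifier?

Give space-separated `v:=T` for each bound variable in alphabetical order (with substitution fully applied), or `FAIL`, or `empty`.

step 1: unify b ~ a  [subst: {-} | 1 pending]
  bind b := a
step 2: unify a ~ List (a -> a)  [subst: {b:=a} | 0 pending]
  occurs-check fail: a in List (a -> a)

Answer: FAIL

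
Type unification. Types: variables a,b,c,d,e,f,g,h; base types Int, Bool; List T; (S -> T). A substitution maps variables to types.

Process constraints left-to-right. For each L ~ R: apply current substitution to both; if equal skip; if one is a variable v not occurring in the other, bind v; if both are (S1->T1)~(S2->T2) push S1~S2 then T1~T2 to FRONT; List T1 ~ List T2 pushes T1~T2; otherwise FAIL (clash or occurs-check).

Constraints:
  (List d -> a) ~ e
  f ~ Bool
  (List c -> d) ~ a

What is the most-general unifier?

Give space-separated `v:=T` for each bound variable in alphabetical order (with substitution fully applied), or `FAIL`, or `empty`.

step 1: unify (List d -> a) ~ e  [subst: {-} | 2 pending]
  bind e := (List d -> a)
step 2: unify f ~ Bool  [subst: {e:=(List d -> a)} | 1 pending]
  bind f := Bool
step 3: unify (List c -> d) ~ a  [subst: {e:=(List d -> a), f:=Bool} | 0 pending]
  bind a := (List c -> d)

Answer: a:=(List c -> d) e:=(List d -> (List c -> d)) f:=Bool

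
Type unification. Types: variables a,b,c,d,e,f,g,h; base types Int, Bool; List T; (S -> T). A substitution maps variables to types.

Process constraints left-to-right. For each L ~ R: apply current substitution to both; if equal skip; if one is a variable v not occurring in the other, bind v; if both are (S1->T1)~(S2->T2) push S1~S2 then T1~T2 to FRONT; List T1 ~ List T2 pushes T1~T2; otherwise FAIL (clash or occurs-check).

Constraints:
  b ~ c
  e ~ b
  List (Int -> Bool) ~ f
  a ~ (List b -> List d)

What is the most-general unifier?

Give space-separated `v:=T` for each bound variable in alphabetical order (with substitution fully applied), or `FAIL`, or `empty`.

step 1: unify b ~ c  [subst: {-} | 3 pending]
  bind b := c
step 2: unify e ~ c  [subst: {b:=c} | 2 pending]
  bind e := c
step 3: unify List (Int -> Bool) ~ f  [subst: {b:=c, e:=c} | 1 pending]
  bind f := List (Int -> Bool)
step 4: unify a ~ (List c -> List d)  [subst: {b:=c, e:=c, f:=List (Int -> Bool)} | 0 pending]
  bind a := (List c -> List d)

Answer: a:=(List c -> List d) b:=c e:=c f:=List (Int -> Bool)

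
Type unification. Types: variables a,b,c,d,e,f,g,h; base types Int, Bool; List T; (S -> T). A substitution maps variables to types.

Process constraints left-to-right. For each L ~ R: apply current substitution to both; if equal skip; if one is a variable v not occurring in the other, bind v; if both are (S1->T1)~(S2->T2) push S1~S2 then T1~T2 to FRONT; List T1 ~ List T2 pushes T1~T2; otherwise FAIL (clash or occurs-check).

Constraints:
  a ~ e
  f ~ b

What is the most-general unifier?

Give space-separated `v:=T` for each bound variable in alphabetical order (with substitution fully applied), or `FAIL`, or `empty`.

Answer: a:=e f:=b

Derivation:
step 1: unify a ~ e  [subst: {-} | 1 pending]
  bind a := e
step 2: unify f ~ b  [subst: {a:=e} | 0 pending]
  bind f := b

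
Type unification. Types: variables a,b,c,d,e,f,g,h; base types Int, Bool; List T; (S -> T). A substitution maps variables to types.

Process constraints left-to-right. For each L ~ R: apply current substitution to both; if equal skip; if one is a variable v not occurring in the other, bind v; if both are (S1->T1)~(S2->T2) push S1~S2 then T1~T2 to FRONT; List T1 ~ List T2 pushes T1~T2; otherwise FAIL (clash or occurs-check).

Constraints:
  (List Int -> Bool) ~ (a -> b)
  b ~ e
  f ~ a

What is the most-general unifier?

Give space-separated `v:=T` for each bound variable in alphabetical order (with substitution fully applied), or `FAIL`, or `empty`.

Answer: a:=List Int b:=Bool e:=Bool f:=List Int

Derivation:
step 1: unify (List Int -> Bool) ~ (a -> b)  [subst: {-} | 2 pending]
  -> decompose arrow: push List Int~a, Bool~b
step 2: unify List Int ~ a  [subst: {-} | 3 pending]
  bind a := List Int
step 3: unify Bool ~ b  [subst: {a:=List Int} | 2 pending]
  bind b := Bool
step 4: unify Bool ~ e  [subst: {a:=List Int, b:=Bool} | 1 pending]
  bind e := Bool
step 5: unify f ~ List Int  [subst: {a:=List Int, b:=Bool, e:=Bool} | 0 pending]
  bind f := List Int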